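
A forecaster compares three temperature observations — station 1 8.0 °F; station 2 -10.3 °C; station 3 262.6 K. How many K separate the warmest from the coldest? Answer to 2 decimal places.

station 1: 8.0 °F = -13.333 °C.
station 3: 262.6 K = -10.550 °C.
Spread: (-10.300) − (-13.333) = 3.033 °C.

3.03 K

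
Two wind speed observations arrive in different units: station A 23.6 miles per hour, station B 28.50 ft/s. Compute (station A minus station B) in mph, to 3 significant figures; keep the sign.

station B: 28.50 ft/s = 19.4318 mph.
Difference: 23.6000 − 19.4318 = 4.17 mph.

4.17 mph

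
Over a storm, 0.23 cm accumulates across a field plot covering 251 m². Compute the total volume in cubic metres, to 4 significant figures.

Depth: 0.23 cm × 10 = 2.3 mm.
1 mm over 1 m² is 1 L, so volume = 2.3 × 251 = 577.3 L = 0.5773 m³.

0.5773 cubic metres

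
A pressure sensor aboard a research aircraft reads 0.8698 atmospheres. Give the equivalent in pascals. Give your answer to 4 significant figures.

1 atm = 101325 Pa, so 0.8698 × 101325 = 88130 Pa.

88130 Pa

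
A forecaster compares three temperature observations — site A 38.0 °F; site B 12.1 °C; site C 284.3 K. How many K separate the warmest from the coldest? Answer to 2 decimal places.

site A: 38.0 °F = 3.333 °C.
site C: 284.3 K = 11.150 °C.
Spread: 12.100 − 3.333 = 8.767 °C.

8.77 K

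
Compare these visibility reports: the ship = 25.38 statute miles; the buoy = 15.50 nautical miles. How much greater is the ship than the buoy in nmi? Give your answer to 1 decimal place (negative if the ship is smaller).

6.6 nmi

the ship: 25.38 SM = 22.055 nmi.
Difference: 22.055 − 15.500 = 6.6 nmi.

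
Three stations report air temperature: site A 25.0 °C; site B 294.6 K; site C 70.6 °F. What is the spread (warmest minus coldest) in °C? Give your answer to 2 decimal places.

3.56 °C

site B: 294.6 K = 21.450 °C.
site C: 70.6 °F = 21.444 °C.
Spread: 25.000 − 21.444 = 3.556 °C.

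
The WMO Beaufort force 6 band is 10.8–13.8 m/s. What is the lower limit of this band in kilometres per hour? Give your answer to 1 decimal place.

10.8–13.8 m/s × 3.6 = 38.9–49.7 km/h.

38.9 km/h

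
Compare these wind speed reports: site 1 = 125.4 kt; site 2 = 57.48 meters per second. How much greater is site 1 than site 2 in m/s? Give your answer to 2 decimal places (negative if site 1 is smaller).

site 1: 125.4 kt = 64.5113 m/s.
Difference: 64.5113 − 57.4800 = 7.03 m/s.

7.03 m/s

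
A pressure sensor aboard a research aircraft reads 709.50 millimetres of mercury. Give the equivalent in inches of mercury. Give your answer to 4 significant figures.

27.93 inHg

1 mmHg = 0.0393701 inHg, so 709.50 × 0.0393701 = 27.93 inHg.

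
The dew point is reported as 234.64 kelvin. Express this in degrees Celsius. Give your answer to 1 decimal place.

°C = 234.64 − 273.15 = -38.5 °C.

-38.5 °C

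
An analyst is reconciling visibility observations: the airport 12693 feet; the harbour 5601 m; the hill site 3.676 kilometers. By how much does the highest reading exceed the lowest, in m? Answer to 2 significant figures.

the airport: 12693 ft = 3868.83 m.
the hill site: 3.676 km = 3676.00 m.
Spread: 5601.00 − 3676.00 = 1900 m.

1900 m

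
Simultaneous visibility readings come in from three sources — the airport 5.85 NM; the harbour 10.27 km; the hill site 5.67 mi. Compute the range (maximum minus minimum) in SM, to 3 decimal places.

1.062 SM

the airport: 5.85 nmi = 6.73206 SM.
the harbour: 10.27 km = 6.38148 SM.
Spread: 6.73206 − 5.67000 = 1.062 SM.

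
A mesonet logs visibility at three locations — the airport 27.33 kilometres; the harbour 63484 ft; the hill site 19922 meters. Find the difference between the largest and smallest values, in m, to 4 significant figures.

7980 m

the airport: 27.33 km = 27330.00 m.
the harbour: 63484 ft = 19349.92 m.
Spread: 27330.00 − 19349.92 = 7980 m.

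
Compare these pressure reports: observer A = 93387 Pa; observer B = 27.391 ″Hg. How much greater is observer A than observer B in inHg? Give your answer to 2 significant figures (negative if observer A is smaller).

0.19 inHg

observer A: 93387 Pa = 27.5772 inHg.
Difference: 27.5772 − 27.3910 = 0.19 inHg.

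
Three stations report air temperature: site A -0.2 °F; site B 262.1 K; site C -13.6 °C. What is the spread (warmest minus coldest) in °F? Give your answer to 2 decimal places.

12.31 °F

site A: -0.2 °F = -17.889 °C.
site B: 262.1 K = -11.050 °C.
Spread: (-11.050) − (-17.889) = 6.839 °C = 12.31 °F.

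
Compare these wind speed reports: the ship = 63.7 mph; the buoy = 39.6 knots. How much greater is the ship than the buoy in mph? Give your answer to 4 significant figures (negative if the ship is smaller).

18.13 mph

the buoy: 39.6 kt = 45.5709 mph.
Difference: 63.7000 − 45.5709 = 18.13 mph.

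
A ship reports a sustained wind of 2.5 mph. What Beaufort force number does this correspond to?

Beaufort force 1

2.5 mph = 1.1 m/s, which is Beaufort 1 (light air, 0.3–1.5 m/s).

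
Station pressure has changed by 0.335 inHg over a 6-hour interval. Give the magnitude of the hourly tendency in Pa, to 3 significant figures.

0.335 inHg / 6 h × 3386.39 Pa/inHg = 189 Pa/h.

189 Pa per hour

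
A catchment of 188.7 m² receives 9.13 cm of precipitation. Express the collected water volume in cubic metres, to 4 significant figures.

Depth: 9.13 cm × 10 = 91.3 mm.
1 mm over 1 m² is 1 L, so volume = 91.3 × 188.7 = 17228.31 L = 17.23 m³.

17.23 cubic metres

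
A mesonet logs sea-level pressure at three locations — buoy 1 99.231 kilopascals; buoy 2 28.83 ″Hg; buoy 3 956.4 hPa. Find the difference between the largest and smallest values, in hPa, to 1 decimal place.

buoy 1: 99.231 kPa = 992.310 hPa.
buoy 2: 28.83 inHg = 976.296 hPa.
Spread: 992.310 − 956.400 = 35.9 hPa.

35.9 hPa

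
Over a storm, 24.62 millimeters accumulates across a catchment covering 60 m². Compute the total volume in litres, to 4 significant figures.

1 mm over 1 m² is 1 L, so volume = 24.62 × 60 = 1477.2 L ≈ 1477 L.

1477 litres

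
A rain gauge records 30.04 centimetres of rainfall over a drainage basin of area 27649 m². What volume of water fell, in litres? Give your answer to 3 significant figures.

Depth: 30.04 cm × 10 = 300.4 mm.
1 mm over 1 m² is 1 L, so volume = 300.4 × 27649 = 8305759.6 L ≈ 8310000 L.

8310000 litres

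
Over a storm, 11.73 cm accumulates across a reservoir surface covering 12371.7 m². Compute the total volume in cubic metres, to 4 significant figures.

Depth: 11.73 cm × 10 = 117.3 mm.
1 mm over 1 m² is 1 L, so volume = 117.3 × 12371.7 = 1451200.4 L = 1451 m³.

1451 cubic metres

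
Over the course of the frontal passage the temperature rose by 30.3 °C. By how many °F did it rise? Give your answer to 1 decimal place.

54.5 °F

A change of 1 °C equals a change of 1.8 °F: Δ°F = 30.3 × 1.8 = 54.5 °F.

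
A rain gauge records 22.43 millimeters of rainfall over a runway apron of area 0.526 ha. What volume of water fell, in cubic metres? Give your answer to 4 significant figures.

Area: 0.526 ha = 5260 m².
1 mm over 1 m² is 1 L, so volume = 22.43 × 5260 = 117981.8 L = 118.0 m³.

118.0 cubic metres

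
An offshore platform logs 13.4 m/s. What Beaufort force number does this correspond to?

Beaufort force 6

13.4 m/s lies in the Beaufort 6 band (strong breeze, 10.8–13.8 m/s).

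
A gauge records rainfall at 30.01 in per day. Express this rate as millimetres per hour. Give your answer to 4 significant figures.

31.76 mm/hour

30.01 in/day × 25.4 mm/in × 0.0416667 day/hour = 31.76 mm/hour.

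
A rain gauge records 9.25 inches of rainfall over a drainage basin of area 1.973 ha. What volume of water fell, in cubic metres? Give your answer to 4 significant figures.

Depth: 9.25 in × 25.4 = 234.95 mm.
Area: 1.973 ha = 19730 m².
1 mm over 1 m² is 1 L, so volume = 234.95 × 19730 = 4635563.5 L = 4636 m³.

4636 cubic metres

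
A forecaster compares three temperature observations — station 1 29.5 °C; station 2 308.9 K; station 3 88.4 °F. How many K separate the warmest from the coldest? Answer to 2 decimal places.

6.25 K

station 2: 308.9 K = 35.750 °C.
station 3: 88.4 °F = 31.333 °C.
Spread: 35.750 − 29.500 = 6.250 °C.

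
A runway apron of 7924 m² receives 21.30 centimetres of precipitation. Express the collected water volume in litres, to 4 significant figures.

Depth: 21.30 cm × 10 = 213 mm.
1 mm over 1 m² is 1 L, so volume = 213 × 7924 = 1687812 L ≈ 1688000 L.

1688000 litres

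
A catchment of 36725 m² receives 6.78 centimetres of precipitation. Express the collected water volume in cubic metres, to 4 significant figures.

2490 cubic metres

Depth: 6.78 cm × 10 = 67.8 mm.
1 mm over 1 m² is 1 L, so volume = 67.8 × 36725 = 2489955 L = 2490 m³.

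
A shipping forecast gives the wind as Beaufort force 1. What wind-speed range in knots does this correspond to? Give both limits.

1 to 3 kt

Beaufort 1 (light air) spans 1–3 knots.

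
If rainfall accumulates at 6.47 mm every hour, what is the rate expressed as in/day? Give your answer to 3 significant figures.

6.47 mm/hour × 0.0393701 in/mm × 24 hour/day = 6.11 in/day.

6.11 in/day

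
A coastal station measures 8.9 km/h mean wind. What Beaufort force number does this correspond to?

8.9 km/h = 2.5 m/s, which is Beaufort 2 (light breeze, 1.6–3.3 m/s).

Beaufort force 2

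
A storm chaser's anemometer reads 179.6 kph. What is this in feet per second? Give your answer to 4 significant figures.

1 km/h = 0.911344 ft/s, so 179.6 × 0.911344 = 163.7 ft/s.

163.7 ft/s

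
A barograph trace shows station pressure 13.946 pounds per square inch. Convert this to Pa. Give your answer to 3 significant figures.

96200 Pa

1 psi = 6894.76 Pa, so 13.946 × 6894.76 = 96200 Pa.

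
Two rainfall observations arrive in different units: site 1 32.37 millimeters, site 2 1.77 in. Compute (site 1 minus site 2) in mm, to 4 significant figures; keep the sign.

-12.59 mm

site 2: 1.77 in = 44.9580 mm.
Difference: 32.3700 − 44.9580 = -12.59 mm.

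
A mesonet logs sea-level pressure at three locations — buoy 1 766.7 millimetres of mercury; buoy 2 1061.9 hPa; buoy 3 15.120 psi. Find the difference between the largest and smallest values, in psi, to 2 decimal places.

0.58 psi

buoy 1: 766.7 mmHg = 14.8255 psi.
buoy 2: 1061.9 hPa = 15.4016 psi.
Spread: 15.4016 − 14.8255 = 0.58 psi.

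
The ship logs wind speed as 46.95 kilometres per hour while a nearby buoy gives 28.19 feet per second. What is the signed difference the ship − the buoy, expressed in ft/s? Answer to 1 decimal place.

14.6 ft/s

the ship: 46.95 km/h = 42.788 ft/s.
Difference: 42.788 − 28.190 = 14.6 ft/s.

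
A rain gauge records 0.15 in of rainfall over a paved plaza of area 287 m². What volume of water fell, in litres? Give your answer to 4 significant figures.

1093 litres

Depth: 0.15 in × 25.4 = 3.81 mm.
1 mm over 1 m² is 1 L, so volume = 3.81 × 287 = 1093.47 L ≈ 1093 L.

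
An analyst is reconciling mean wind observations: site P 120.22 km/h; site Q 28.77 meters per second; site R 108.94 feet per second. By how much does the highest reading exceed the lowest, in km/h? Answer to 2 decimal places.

site Q: 28.77 m/s = 103.5720 km/h.
site R: 108.94 ft/s = 119.5377 km/h.
Spread: 120.2200 − 103.5720 = 16.65 km/h.

16.65 km/h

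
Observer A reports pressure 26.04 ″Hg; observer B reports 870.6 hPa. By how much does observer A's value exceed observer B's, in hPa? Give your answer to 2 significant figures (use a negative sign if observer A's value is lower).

observer A: 26.04 inHg = 881.82 hPa.
Difference: 881.82 − 870.60 = 11 hPa.

11 hPa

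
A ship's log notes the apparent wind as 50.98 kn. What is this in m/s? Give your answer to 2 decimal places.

1 kt = 0.514444 m/s, so 50.98 × 0.514444 = 26.23 m/s.

26.23 m/s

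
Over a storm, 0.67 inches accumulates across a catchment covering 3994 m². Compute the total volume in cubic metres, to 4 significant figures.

Depth: 0.67 in × 25.4 = 17.018 mm.
1 mm over 1 m² is 1 L, so volume = 17.018 × 3994 = 67969.892 L = 67.97 m³.

67.97 cubic metres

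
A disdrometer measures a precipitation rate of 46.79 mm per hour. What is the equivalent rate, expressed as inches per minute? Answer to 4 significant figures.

0.03070 in/minute

46.79 mm/hour × 0.0393701 in/mm × 0.0166667 hour/minute = 0.03070 in/minute.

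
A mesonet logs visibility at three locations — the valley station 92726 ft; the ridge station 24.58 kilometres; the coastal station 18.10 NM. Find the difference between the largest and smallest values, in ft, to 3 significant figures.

the ridge station: 24.58 km = 80643.04 ft.
the coastal station: 18.10 nmi = 109977.69 ft.
Spread: 109977.69 − 80643.04 = 29300 ft.

29300 ft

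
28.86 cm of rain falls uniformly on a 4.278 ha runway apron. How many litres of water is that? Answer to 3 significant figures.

Depth: 28.86 cm × 10 = 288.6 mm.
Area: 4.278 ha = 42780 m².
1 mm over 1 m² is 1 L, so volume = 288.6 × 42780 = 12346308 L ≈ 12300000 L.

12300000 litres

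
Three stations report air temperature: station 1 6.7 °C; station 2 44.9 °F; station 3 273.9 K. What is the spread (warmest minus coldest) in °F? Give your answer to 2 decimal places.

station 2: 44.9 °F = 7.167 °C.
station 3: 273.9 K = 0.750 °C.
Spread: 7.167 − 0.750 = 6.417 °C = 11.55 °F.

11.55 °F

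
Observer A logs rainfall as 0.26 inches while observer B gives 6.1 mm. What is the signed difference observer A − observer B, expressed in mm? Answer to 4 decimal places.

0.5040 mm

observer A: 0.26 in = 6.604000 mm.
Difference: 6.604000 − 6.100000 = 0.5040 mm.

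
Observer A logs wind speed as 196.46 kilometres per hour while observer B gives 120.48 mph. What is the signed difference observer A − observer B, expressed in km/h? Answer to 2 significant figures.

2.6 km/h

observer B: 120.48 mph = 193.894 km/h.
Difference: 196.460 − 193.894 = 2.6 km/h.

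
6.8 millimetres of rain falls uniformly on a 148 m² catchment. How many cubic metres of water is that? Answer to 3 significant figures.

1.01 cubic metres

1 mm over 1 m² is 1 L, so volume = 6.8 × 148 = 1006.4 L = 1.01 m³.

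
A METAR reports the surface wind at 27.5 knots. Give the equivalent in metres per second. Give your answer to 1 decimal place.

1 kt = 0.514444 m/s, so 27.5 × 0.514444 = 14.1 m/s.

14.1 m/s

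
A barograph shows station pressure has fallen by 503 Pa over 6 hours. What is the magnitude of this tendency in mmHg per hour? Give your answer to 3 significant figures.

0.629 mmHg per hour

503 Pa / 6 h × 0.00750062 mmHg/Pa = 0.629 mmHg/h.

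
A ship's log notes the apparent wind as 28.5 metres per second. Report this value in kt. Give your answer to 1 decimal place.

55.4 kt

1 m/s = 1.94384 kt, so 28.5 × 1.94384 = 55.4 kt.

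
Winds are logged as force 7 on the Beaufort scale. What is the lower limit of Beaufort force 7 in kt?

28 kt

Beaufort 7 (near gale) spans 28–33 knots.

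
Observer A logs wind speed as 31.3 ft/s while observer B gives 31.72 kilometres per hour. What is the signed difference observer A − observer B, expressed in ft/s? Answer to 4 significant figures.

observer B: 31.72 km/h = 28.90784 ft/s.
Difference: 31.30000 − 28.90784 = 2.392 ft/s.

2.392 ft/s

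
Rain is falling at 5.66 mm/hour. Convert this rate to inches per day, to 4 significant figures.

5.348 in/day

5.66 mm/hour × 0.0393701 in/mm × 24 hour/day = 5.348 in/day.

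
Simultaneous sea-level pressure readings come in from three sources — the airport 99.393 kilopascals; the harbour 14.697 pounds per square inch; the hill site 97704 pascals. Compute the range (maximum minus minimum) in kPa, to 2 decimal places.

the harbour: 14.697 psi = 101.3322 kPa.
the hill site: 97704 Pa = 97.7040 kPa.
Spread: 101.3322 − 97.7040 = 3.63 kPa.

3.63 kPa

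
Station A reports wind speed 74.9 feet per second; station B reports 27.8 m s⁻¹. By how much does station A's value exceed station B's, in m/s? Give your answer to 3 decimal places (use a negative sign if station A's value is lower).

-4.970 m/s

station A: 74.9 ft/s = 22.82952 m/s.
Difference: 22.82952 − 27.80000 = -4.970 m/s.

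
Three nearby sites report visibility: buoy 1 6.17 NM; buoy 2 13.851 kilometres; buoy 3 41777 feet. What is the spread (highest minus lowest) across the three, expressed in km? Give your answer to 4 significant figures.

2.424 km

buoy 1: 6.17 nmi = 11.42684 km.
buoy 3: 41777 ft = 12.73363 km.
Spread: 13.85100 − 11.42684 = 2.424 km.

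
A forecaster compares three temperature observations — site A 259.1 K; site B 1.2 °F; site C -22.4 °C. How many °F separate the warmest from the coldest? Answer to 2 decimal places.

15.03 °F

site A: 259.1 K = -14.050 °C.
site B: 1.2 °F = -17.111 °C.
Spread: (-14.050) − (-22.400) = 8.350 °C = 15.03 °F.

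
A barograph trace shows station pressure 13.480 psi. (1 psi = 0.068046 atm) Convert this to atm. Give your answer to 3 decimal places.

0.917 atm

1 psi = 0.068046 atm, so 13.480 × 0.068046 = 0.917 atm.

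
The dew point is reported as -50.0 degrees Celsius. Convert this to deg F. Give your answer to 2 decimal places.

-58.00 °F

°F = °C × 9/5 + 32 = -50.0 × 1.8 + 32 = -58.00 °F.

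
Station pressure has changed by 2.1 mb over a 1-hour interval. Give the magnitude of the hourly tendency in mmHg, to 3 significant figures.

2.1 mb / 1 h × 0.750062 mmHg/mb = 1.58 mmHg/h.

1.58 mmHg per hour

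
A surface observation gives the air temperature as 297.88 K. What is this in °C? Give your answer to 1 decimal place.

°C = 297.88 − 273.15 = 24.7 °C.

24.7 °C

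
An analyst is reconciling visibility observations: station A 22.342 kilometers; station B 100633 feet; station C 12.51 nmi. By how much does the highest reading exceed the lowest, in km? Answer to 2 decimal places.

8.33 km

station B: 100633 ft = 30.6729 km.
station C: 12.51 nmi = 23.1685 km.
Spread: 30.6729 − 22.3420 = 8.33 km.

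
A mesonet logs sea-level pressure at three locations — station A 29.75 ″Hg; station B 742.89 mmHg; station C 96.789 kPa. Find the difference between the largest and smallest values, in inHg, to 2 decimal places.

station B: 742.89 mmHg = 29.2476 inHg.
station C: 96.789 kPa = 28.5818 inHg.
Spread: 29.7500 − 28.5818 = 1.17 inHg.

1.17 inHg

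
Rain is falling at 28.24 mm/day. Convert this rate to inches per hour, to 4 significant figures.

28.24 mm/day × 0.0393701 in/mm × 0.0416667 day/hour = 0.04633 in/hour.

0.04633 in/hour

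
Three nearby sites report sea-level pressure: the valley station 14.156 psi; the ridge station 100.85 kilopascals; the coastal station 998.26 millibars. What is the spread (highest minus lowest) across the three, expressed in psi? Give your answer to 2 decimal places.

0.47 psi

the ridge station: 100.85 kPa = 14.6271 psi.
the coastal station: 998.26 mb = 14.4785 psi.
Spread: 14.6271 − 14.1560 = 0.47 psi.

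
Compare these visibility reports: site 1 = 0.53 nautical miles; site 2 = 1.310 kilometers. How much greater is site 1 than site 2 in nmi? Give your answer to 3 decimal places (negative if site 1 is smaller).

site 2: 1.310 km = 0.70734 nmi.
Difference: 0.53000 − 0.70734 = -0.177 nmi.

-0.177 nmi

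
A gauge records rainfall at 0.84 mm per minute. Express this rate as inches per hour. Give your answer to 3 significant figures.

1.98 in/hour

0.84 mm/minute × 0.0393701 in/mm × 60 minute/hour = 1.98 in/hour.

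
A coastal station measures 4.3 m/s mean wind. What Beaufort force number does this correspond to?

4.3 m/s lies in the Beaufort 3 band (gentle breeze, 3.4–5.4 m/s).

Beaufort force 3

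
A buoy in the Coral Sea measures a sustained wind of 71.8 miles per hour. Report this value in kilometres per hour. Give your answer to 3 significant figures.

1 mph = 1.60934 km/h, so 71.8 × 1.60934 = 116 km/h.

116 km/h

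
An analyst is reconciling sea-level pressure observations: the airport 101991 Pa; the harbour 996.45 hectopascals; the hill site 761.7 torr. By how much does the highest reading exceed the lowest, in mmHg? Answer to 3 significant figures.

the airport: 101991 Pa = 764.995 mmHg.
the harbour: 996.45 hPa = 747.399 mmHg.
Spread: 764.995 − 747.399 = 17.6 mmHg.

17.6 mmHg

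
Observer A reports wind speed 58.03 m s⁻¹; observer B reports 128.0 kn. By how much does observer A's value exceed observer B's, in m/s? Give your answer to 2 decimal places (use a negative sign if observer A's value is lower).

-7.82 m/s

observer B: 128.0 kt = 65.8489 m/s.
Difference: 58.0300 − 65.8489 = -7.82 m/s.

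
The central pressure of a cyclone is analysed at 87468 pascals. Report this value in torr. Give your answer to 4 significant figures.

1 Pa = 0.00750062 mmHg, so 87468 × 0.00750062 = 656.1 mmHg.

656.1 mmHg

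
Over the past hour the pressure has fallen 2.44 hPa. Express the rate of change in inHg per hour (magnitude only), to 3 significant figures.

0.0721 inHg per hour

2.44 hPa / 1 h × 0.02953 inHg/hPa = 0.0721 inHg/h.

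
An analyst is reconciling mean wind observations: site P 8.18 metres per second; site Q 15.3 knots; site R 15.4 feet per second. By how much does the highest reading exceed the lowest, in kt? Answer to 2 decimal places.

site P: 8.18 m/s = 15.9006 kt.
site R: 15.4 ft/s = 9.1243 kt.
Spread: 15.9006 − 9.1243 = 6.78 kt.

6.78 kt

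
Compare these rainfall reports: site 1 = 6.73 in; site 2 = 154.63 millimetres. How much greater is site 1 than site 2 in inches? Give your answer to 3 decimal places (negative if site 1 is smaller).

0.642 in

site 2: 154.63 mm = 6.08780 in.
Difference: 6.73000 − 6.08780 = 0.642 in.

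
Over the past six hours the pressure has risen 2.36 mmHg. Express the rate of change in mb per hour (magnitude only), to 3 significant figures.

0.524 mb per hour

2.36 mmHg / 6 h × 1.33322 mb/mmHg = 0.524 mb/h.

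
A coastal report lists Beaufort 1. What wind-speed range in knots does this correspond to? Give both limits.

Beaufort 1 (light air) spans 1–3 knots.

1 to 3 kt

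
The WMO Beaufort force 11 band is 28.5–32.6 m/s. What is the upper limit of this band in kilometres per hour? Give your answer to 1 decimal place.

117.4 km/h

28.5–32.6 m/s × 3.6 = 102.6–117.4 km/h.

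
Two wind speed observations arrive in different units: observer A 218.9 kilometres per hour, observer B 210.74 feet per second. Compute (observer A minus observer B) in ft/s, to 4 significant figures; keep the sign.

-11.25 ft/s

observer A: 218.9 km/h = 199.4933 ft/s.
Difference: 199.4933 − 210.7400 = -11.25 ft/s.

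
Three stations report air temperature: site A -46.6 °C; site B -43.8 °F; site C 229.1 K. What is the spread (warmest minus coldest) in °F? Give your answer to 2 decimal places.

8.08 °F

site B: -43.8 °F = -42.111 °C.
site C: 229.1 K = -44.050 °C.
Spread: (-42.111) − (-46.600) = 4.489 °C = 8.08 °F.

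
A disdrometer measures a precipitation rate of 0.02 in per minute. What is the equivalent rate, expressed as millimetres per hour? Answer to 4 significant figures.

30.48 mm/hour

0.02 in/minute × 25.4 mm/in × 60 minute/hour = 30.48 mm/hour.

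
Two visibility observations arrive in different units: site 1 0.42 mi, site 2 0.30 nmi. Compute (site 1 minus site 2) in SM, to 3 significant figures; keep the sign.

site 2: 0.30 nmi = 0.345234 SM.
Difference: 0.420000 − 0.345234 = 0.0748 SM.

0.0748 SM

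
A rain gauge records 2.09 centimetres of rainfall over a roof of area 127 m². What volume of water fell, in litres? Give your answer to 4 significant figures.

Depth: 2.09 cm × 10 = 20.9 mm.
1 mm over 1 m² is 1 L, so volume = 20.9 × 127 = 2654.3 L ≈ 2654 L.

2654 litres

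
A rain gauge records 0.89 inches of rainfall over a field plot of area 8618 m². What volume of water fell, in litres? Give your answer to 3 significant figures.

Depth: 0.89 in × 25.4 = 22.606 mm.
1 mm over 1 m² is 1 L, so volume = 22.606 × 8618 = 194818.51 L ≈ 195000 L.

195000 litres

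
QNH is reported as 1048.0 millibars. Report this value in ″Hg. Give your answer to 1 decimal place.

30.9 inHg

1 mb = 0.02953 inHg, so 1048.0 × 0.02953 = 30.9 inHg.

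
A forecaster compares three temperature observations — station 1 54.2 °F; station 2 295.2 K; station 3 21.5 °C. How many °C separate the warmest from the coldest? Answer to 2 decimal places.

station 1: 54.2 °F = 12.333 °C.
station 2: 295.2 K = 22.050 °C.
Spread: 22.050 − 12.333 = 9.717 °C.

9.72 °C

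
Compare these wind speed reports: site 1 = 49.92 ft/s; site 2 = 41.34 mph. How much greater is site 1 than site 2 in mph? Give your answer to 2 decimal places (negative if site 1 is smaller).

-7.30 mph

site 1: 49.92 ft/s = 34.0364 mph.
Difference: 34.0364 − 41.3400 = -7.30 mph.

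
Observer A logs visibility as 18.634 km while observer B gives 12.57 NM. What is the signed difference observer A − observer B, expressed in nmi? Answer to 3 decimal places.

observer A: 18.634 km = 10.06156 nmi.
Difference: 10.06156 − 12.57000 = -2.508 nmi.

-2.508 nmi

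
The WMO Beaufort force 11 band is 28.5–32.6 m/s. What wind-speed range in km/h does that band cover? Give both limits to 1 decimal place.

102.6 to 117.4 km/h

28.5–32.6 m/s × 3.6 = 102.6–117.4 km/h.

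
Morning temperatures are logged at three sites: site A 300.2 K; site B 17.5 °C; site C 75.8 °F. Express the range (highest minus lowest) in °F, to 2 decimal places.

site A: 300.2 K = 27.050 °C.
site C: 75.8 °F = 24.333 °C.
Spread: 27.050 − 17.500 = 9.550 °C = 17.19 °F.

17.19 °F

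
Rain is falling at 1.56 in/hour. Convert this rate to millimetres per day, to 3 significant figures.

1.56 in/hour × 25.4 mm/in × 24 hour/day = 951 mm/day.

951 mm/day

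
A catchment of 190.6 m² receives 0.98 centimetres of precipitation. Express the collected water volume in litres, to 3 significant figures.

1870 litres

Depth: 0.98 cm × 10 = 9.8 mm.
1 mm over 1 m² is 1 L, so volume = 9.8 × 190.6 = 1867.88 L ≈ 1870 L.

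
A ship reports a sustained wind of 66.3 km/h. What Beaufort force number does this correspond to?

Beaufort force 8

66.3 km/h = 18.4 m/s, which is Beaufort 8 (gale, 17.2–20.7 m/s).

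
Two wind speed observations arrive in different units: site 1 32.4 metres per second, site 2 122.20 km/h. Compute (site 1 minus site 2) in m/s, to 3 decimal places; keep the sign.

-1.544 m/s

site 2: 122.20 km/h = 33.94444 m/s.
Difference: 32.40000 − 33.94444 = -1.544 m/s.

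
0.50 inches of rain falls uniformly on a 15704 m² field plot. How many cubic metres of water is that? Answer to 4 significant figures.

199.4 cubic metres

Depth: 0.50 in × 25.4 = 12.7 mm.
1 mm over 1 m² is 1 L, so volume = 12.7 × 15704 = 199440.8 L = 199.4 m³.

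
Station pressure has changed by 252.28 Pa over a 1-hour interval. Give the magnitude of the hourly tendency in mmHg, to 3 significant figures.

1.89 mmHg per hour

252.28 Pa / 1 h × 0.00750062 mmHg/Pa = 1.89 mmHg/h.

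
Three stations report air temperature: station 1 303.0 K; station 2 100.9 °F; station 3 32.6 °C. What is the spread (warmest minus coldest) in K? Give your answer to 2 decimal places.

8.43 K

station 1: 303.0 K = 29.850 °C.
station 2: 100.9 °F = 38.278 °C.
Spread: 38.278 − 29.850 = 8.428 °C.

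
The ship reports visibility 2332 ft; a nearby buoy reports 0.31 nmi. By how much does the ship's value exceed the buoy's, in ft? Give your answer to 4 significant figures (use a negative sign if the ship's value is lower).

the buoy: 0.31 nmi = 1883.596 ft.
Difference: 2332.000 − 1883.596 = 448.4 ft.

448.4 ft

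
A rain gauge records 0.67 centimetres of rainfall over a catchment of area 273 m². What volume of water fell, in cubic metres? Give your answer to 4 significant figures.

Depth: 0.67 cm × 10 = 6.7 mm.
1 mm over 1 m² is 1 L, so volume = 6.7 × 273 = 1829.1 L = 1.829 m³.

1.829 cubic metres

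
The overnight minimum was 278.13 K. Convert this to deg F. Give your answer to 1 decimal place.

41.0 °F

First to °C: 4.98 °C.
Then to °F: 41.0 °F.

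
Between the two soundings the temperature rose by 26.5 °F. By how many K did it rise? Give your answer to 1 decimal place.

14.7 K

For a temperature change the 32° offset cancels: ΔK = 26.5 × 0.5556 = 14.7 K.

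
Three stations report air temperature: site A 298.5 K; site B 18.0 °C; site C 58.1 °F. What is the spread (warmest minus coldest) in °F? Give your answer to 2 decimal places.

site A: 298.5 K = 25.350 °C.
site C: 58.1 °F = 14.500 °C.
Spread: 25.350 − 14.500 = 10.850 °C = 19.53 °F.

19.53 °F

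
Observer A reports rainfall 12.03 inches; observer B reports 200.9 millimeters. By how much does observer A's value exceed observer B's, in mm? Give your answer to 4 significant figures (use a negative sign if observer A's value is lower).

observer A: 12.03 in = 305.562 mm.
Difference: 305.562 − 200.900 = 104.7 mm.

104.7 mm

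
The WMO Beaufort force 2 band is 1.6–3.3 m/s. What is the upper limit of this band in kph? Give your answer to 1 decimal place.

11.9 km/h

1.6–3.3 m/s × 3.6 = 5.8–11.9 km/h.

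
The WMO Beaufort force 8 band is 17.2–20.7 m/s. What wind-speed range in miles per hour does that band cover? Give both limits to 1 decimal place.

38.5 to 46.3 mph

17.2–20.7 m/s × 2.237 = 38.5–46.3 mph.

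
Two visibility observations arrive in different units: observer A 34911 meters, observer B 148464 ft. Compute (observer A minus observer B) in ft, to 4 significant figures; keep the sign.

-33930 ft

observer A: 34911 m = 114537.40 ft.
Difference: 114537.40 − 148464.00 = -33930 ft.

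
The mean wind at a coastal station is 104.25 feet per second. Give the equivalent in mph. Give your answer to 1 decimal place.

71.1 mph

1 ft/s = 0.681818 mph, so 104.25 × 0.681818 = 71.1 mph.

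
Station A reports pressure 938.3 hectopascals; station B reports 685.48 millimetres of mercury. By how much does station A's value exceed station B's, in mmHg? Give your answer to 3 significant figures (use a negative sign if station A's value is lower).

station A: 938.3 hPa = 703.783 mmHg.
Difference: 703.783 − 685.480 = 18.3 mmHg.

18.3 mmHg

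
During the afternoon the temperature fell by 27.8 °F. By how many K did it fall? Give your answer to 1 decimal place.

A change of 1 °C equals a change of 1.8 °F: ΔK = 27.8 × 0.5556 = 15.4 K.

15.4 K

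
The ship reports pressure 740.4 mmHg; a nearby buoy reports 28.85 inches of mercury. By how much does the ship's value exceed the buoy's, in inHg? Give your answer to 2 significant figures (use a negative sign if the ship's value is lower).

0.30 inHg

the ship: 740.4 mmHg = 29.1496 inHg.
Difference: 29.1496 − 28.8500 = 0.30 inHg.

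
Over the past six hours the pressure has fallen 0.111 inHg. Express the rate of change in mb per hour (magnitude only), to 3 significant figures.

0.626 mb per hour

0.111 inHg / 6 h × 33.8639 mb/inHg = 0.626 mb/h.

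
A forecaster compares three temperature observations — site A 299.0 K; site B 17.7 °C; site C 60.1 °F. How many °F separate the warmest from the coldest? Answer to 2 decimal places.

site A: 299.0 K = 25.850 °C.
site C: 60.1 °F = 15.611 °C.
Spread: 25.850 − 15.611 = 10.239 °C = 18.43 °F.

18.43 °F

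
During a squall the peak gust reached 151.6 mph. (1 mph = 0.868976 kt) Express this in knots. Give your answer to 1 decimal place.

1 mph = 0.868976 kt, so 151.6 × 0.868976 = 131.7 kt.

131.7 kt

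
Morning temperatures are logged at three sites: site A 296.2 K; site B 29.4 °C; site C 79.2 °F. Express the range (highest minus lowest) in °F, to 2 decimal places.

site A: 296.2 K = 23.050 °C.
site C: 79.2 °F = 26.222 °C.
Spread: 29.400 − 23.050 = 6.350 °C = 11.43 °F.

11.43 °F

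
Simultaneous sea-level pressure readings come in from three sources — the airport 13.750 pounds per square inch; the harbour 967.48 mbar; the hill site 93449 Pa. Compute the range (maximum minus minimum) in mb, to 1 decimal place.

33.0 mb

the airport: 13.750 psi = 948.029 mb.
the hill site: 93449 Pa = 934.490 mb.
Spread: 967.480 − 934.490 = 33.0 mb.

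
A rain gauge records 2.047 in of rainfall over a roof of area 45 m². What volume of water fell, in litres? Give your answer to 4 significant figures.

Depth: 2.047 in × 25.4 = 51.9938 mm.
1 mm over 1 m² is 1 L, so volume = 51.9938 × 45 = 2339.721 L ≈ 2340 L.

2340 litres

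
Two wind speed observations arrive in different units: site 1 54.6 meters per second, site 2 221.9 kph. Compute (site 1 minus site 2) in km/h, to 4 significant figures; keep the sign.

site 1: 54.6 m/s = 196.5600 km/h.
Difference: 196.5600 − 221.9000 = -25.34 km/h.

-25.34 km/h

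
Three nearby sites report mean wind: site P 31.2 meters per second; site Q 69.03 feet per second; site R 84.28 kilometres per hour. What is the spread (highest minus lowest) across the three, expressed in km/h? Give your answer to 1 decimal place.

site P: 31.2 m/s = 112.320 km/h.
site Q: 69.03 ft/s = 75.745 km/h.
Spread: 112.320 − 75.745 = 36.6 km/h.

36.6 km/h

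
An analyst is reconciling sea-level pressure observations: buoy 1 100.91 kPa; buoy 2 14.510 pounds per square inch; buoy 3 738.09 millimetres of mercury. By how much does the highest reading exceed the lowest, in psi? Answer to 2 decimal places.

buoy 1: 100.91 kPa = 14.6358 psi.
buoy 3: 738.09 mmHg = 14.2723 psi.
Spread: 14.6358 − 14.2723 = 0.36 psi.

0.36 psi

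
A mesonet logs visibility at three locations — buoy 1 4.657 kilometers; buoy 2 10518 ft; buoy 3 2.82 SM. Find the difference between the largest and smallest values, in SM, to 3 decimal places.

buoy 1: 4.657 km = 2.89373 SM.
buoy 2: 10518 ft = 1.99205 SM.
Spread: 2.89373 − 1.99205 = 0.902 SM.

0.902 SM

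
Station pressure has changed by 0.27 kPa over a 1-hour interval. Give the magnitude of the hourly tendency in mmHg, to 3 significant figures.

0.27 kPa / 1 h × 7.50062 mmHg/kPa = 2.03 mmHg/h.

2.03 mmHg per hour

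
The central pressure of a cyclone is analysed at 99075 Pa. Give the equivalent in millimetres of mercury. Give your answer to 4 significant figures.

1 Pa = 0.00750062 mmHg, so 99075 × 0.00750062 = 743.1 mmHg.

743.1 mmHg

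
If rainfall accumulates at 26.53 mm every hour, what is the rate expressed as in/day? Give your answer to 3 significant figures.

25.1 in/day

26.53 mm/hour × 0.0393701 in/mm × 24 hour/day = 25.1 in/day.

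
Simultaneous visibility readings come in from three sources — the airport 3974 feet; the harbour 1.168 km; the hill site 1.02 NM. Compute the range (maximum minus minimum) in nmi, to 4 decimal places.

the airport: 3974 ft = 0.654036 nmi.
the harbour: 1.168 km = 0.630670 nmi.
Spread: 1.020000 − 0.630670 = 0.3893 nmi.

0.3893 nmi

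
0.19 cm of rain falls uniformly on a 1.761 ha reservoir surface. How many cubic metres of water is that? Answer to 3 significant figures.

33.5 cubic metres

Depth: 0.19 cm × 10 = 1.9 mm.
Area: 1.761 ha = 17610 m².
1 mm over 1 m² is 1 L, so volume = 1.9 × 17610 = 33459 L = 33.5 m³.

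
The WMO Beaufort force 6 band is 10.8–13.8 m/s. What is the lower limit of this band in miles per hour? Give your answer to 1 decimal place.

10.8–13.8 m/s × 2.237 = 24.2–30.9 mph.

24.2 mph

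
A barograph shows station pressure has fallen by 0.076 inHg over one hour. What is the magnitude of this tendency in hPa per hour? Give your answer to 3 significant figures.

2.57 hPa per hour

0.076 inHg / 1 h × 33.8639 hPa/inHg = 2.57 hPa/h.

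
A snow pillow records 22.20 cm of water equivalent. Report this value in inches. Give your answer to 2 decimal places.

1 cm = 0.393701 in, so 22.20 × 0.393701 = 8.74 in.

8.74 in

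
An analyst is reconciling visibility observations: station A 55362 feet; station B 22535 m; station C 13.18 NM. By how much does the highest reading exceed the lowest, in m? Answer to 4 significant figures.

7535 m

station A: 55362 ft = 16874.34 m.
station C: 13.18 nmi = 24409.36 m.
Spread: 24409.36 − 16874.34 = 7535 m.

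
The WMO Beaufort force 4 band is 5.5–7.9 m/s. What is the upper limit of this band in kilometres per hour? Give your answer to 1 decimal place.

28.4 km/h

5.5–7.9 m/s × 3.6 = 19.8–28.4 km/h.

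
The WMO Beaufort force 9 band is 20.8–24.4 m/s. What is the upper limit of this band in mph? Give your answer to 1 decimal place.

54.6 mph

20.8–24.4 m/s × 2.237 = 46.5–54.6 mph.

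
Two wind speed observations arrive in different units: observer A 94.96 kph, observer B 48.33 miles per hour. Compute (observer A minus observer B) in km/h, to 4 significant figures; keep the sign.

17.18 km/h

observer B: 48.33 mph = 77.7796 km/h.
Difference: 94.9600 − 77.7796 = 17.18 km/h.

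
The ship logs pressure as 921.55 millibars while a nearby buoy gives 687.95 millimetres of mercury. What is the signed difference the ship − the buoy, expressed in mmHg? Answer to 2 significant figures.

3.3 mmHg

the ship: 921.55 mb = 691.219 mmHg.
Difference: 691.219 − 687.950 = 3.3 mmHg.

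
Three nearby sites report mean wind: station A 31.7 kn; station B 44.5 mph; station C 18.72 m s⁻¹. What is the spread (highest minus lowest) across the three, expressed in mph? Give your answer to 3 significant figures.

8.02 mph

station A: 31.7 kt = 36.4797 mph.
station C: 18.72 m/s = 41.8754 mph.
Spread: 44.5000 − 36.4797 = 8.02 mph.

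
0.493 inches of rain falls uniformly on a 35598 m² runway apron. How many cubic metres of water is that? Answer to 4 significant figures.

Depth: 0.493 in × 25.4 = 12.5222 mm.
1 mm over 1 m² is 1 L, so volume = 12.5222 × 35598 = 445765.28 L = 445.8 m³.

445.8 cubic metres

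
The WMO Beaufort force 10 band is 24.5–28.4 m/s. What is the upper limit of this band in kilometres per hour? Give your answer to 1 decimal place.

102.2 km/h

24.5–28.4 m/s × 3.6 = 88.2–102.2 km/h.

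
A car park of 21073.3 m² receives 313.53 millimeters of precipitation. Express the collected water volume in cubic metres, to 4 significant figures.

6607 cubic metres

1 mm over 1 m² is 1 L, so volume = 313.53 × 21073.3 = 6607111.7 L = 6607 m³.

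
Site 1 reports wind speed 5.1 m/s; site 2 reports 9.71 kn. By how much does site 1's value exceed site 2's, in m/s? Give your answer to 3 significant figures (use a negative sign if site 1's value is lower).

0.105 m/s

site 2: 9.71 kt = 4.99526 m/s.
Difference: 5.10000 − 4.99526 = 0.105 m/s.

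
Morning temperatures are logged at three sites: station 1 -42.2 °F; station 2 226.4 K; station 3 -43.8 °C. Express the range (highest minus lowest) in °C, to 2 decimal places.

5.53 °C

station 1: -42.2 °F = -41.222 °C.
station 2: 226.4 K = -46.750 °C.
Spread: (-41.222) − (-46.750) = 5.528 °C.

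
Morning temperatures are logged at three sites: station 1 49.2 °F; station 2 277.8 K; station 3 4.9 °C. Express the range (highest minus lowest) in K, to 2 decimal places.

4.91 K

station 1: 49.2 °F = 9.556 °C.
station 2: 277.8 K = 4.650 °C.
Spread: 9.556 − 4.650 = 4.906 °C.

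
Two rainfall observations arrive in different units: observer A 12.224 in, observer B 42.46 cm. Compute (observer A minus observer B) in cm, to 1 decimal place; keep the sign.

-11.4 cm

observer A: 12.224 in = 31.049 cm.
Difference: 31.049 − 42.460 = -11.4 cm.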